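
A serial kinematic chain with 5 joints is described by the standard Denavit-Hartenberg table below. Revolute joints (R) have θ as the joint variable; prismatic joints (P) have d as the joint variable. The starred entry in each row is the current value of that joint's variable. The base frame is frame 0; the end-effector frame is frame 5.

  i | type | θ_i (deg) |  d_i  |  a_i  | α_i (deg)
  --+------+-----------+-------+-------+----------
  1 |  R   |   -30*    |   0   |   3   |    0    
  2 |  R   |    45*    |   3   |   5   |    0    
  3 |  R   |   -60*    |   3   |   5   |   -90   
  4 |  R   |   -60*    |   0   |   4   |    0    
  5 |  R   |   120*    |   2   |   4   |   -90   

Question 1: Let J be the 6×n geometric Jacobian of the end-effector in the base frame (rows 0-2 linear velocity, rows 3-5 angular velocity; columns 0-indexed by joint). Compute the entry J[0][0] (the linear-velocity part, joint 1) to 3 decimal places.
5.156

axis z_0 = ẑ; lever o_n−o_0 = (15.2059,-5.1557,6.0000)
cross product → J_v[:, 0] = (5.1557,15.2059,-0.0000)
J_ω[:, 0] = z_0
entry J[0][0] = 5.1557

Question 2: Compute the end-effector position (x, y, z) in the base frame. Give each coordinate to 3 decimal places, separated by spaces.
after link 1: o_1 = (2.5981, -1.5000, 0.0000)
after link 2: o_2 = (7.4277, -0.2059, 3.0000)
after link 3: o_3 = (10.9632, -3.7414, 6.0000)
after link 4: o_4 = (12.3775, -5.1557, 9.4641)
after link 5: o_5 = (15.2059, -5.1557, 6.0000)

15.206 -5.156 6.000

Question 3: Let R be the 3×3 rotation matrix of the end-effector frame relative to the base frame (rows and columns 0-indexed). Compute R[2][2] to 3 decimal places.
End-effector z-axis (col 2 of R) = (-0.6124,0.6124,-0.5000)
R[2][2] = -0.5000

-0.500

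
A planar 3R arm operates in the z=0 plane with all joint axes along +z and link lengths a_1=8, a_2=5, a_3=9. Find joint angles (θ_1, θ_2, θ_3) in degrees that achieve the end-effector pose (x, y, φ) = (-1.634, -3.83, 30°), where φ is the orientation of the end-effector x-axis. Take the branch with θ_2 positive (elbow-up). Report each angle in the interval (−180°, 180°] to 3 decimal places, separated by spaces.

-150.001 30.002 149.999

wrist centre = target − a_3·(cos φ, sin φ) = (-9.4282, -8.3300)
cos θ_2 = (158.2804−8²−5²)/(2·8·5) = 0.8660; θ_2 = 30.0023° (elbow-up)
β = atan2(-8.3300,-9.4282) = -138.5389°; ψ = atan2(2.5002,12.3300) = 11.4625°
θ_1 = β − ψ = -150.0014°
θ_3 = φ − θ_1 − θ_2 = 149.9990° (wrapped to (-180°,180°])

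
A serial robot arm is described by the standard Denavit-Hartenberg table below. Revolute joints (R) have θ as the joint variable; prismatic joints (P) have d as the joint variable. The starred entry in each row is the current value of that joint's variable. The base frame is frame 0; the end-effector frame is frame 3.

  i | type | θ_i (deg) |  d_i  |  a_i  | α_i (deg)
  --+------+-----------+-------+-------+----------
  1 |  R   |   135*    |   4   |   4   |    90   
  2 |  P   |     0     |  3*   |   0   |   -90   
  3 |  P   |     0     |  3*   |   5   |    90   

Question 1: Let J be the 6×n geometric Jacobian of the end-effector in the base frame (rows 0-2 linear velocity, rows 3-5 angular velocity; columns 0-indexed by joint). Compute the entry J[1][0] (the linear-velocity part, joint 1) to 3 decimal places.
-4.243

axis z_0 = ẑ; lever o_n−o_0 = (-4.2426,8.4853,7.0000)
cross product → J_v[:, 0] = (-8.4853,-4.2426,0.0000)
J_ω[:, 0] = z_0
entry J[1][0] = -4.2426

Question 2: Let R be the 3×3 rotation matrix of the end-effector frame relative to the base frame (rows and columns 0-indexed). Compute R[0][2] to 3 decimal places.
End-effector z-axis (col 2 of R) = (0.7071,0.7071,0.0000)
R[0][2] = 0.7071

0.707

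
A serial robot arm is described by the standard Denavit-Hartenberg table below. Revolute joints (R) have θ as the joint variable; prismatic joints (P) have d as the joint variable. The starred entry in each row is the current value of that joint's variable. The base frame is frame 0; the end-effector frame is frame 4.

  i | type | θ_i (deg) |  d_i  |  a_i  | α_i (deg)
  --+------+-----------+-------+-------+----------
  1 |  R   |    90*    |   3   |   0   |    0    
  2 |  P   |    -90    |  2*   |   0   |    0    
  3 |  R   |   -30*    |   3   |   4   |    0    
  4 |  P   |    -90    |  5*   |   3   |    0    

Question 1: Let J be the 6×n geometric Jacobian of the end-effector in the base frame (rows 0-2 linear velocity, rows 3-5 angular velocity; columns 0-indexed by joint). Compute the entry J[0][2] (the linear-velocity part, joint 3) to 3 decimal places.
axis z_2 = (0.0000,0.0000,1.0000); lever o_n−o_2 = (1.9641,-4.5981,8.0000)
cross product → J_v[:, 2] = (4.5981,1.9641,-0.0000)
J_ω[:, 2] = z_2
entry J[0][2] = 4.5981

4.598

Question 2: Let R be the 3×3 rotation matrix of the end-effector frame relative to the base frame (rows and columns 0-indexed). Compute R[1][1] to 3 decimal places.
End-effector y-axis (col 1 of R) = (0.8660,-0.5000,0.0000)
R[1][1] = -0.5000

-0.500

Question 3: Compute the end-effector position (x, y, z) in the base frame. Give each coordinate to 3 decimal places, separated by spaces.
1.964 -4.598 13.000

after link 1: o_1 = (0.0000, 0.0000, 3.0000)
after link 2: o_2 = (0.0000, 0.0000, 5.0000)
after link 3: o_3 = (3.4641, -2.0000, 8.0000)
after link 4: o_4 = (1.9641, -4.5981, 13.0000)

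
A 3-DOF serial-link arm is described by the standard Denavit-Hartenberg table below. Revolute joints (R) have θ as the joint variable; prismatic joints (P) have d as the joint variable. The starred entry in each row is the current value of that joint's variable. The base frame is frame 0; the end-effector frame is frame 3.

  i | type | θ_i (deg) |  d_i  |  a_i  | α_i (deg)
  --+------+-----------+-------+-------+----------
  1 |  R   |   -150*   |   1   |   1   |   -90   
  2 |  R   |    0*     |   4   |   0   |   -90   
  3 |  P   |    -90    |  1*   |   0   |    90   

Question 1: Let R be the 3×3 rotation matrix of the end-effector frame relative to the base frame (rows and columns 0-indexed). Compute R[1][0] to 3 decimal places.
-0.866

End-effector x-axis (col 0 of R) = (0.5000,-0.8660,0.0000)
R[1][0] = -0.8660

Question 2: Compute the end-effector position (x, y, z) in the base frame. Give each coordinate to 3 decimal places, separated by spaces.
after link 1: o_1 = (-0.8660, -0.5000, 1.0000)
after link 2: o_2 = (1.1340, -3.9641, 1.0000)
after link 3: o_3 = (1.1340, -3.9641, 0.0000)

1.134 -3.964 0.000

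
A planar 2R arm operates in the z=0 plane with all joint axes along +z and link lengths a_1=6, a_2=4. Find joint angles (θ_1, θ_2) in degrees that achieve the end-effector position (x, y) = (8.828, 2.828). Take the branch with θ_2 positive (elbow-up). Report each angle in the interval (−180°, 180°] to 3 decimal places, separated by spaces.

-0.008 45.017

cos θ_2 = (85.9312−6²−4²)/(2·6·4) = 0.7069; θ_2 = 45.0168° (elbow-up)
β = atan2(2.8280,8.8280) = 17.7626°; ψ = atan2(2.8293,8.8276) = 17.7707°
θ_1 = β − ψ = -0.0082°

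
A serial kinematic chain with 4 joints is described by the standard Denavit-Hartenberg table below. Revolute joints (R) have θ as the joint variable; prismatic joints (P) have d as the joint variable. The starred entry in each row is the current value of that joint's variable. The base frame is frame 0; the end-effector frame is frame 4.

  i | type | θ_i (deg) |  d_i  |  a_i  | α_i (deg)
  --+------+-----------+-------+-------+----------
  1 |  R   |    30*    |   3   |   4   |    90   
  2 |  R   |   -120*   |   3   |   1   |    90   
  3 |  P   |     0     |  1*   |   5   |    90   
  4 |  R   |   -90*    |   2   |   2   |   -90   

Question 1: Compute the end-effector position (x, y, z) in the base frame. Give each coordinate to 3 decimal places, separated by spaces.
after link 1: o_1 = (3.4641, 2.0000, 3.0000)
after link 2: o_2 = (4.5311, -0.8481, 2.1340)
after link 3: o_3 = (1.6160, -2.5311, -1.6962)
after link 4: o_4 = (2.1160, 0.0670, -2.6962)

2.116 0.067 -2.696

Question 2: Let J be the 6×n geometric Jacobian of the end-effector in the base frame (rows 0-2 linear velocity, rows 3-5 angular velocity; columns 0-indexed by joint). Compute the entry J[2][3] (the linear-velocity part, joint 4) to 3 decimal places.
axis z_3 = (-0.5000,0.8660,-0.0000); lever o_n−o_3 = (0.5000,2.5981,-1.0000)
cross product → J_v[:, 3] = (-0.8660,-0.5000,-1.7321)
J_ω[:, 3] = z_3
entry J[2][3] = -1.7321

-1.732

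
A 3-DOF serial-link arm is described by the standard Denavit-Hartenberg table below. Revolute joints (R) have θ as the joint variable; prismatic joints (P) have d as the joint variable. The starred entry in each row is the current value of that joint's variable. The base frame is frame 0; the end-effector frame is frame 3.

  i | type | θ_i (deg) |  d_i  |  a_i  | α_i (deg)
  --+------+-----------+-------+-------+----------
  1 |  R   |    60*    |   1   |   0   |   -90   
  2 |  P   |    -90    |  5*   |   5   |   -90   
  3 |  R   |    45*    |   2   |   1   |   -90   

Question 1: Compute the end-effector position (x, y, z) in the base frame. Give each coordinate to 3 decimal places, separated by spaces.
after link 1: o_1 = (0.0000, 0.0000, 1.0000)
after link 2: o_2 = (-4.3301, 2.5000, 6.0000)
after link 3: o_3 = (-2.7178, 3.8785, 6.7071)

-2.718 3.878 6.707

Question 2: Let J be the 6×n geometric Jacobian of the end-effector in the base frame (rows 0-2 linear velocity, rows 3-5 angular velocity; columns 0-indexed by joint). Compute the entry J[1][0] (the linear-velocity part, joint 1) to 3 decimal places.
axis z_0 = ẑ; lever o_n−o_0 = (-2.7178,3.8785,6.7071)
cross product → J_v[:, 0] = (-3.8785,-2.7178,0.0000)
J_ω[:, 0] = z_0
entry J[1][0] = -2.7178

-2.718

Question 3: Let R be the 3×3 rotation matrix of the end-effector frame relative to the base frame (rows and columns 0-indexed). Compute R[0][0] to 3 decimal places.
End-effector x-axis (col 0 of R) = (0.6124,-0.3536,0.7071)
R[0][0] = 0.6124

0.612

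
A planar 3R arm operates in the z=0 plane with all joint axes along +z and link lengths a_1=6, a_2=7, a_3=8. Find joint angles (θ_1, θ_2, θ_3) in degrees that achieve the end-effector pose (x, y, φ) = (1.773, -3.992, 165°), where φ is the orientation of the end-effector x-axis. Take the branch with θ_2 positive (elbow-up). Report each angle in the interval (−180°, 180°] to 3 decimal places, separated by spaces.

-65.081 59.990 170.091

wrist centre = target − a_3·(cos φ, sin φ) = (9.5004, -6.0626)
cos θ_2 = (127.0123−6²−7²)/(2·6·7) = 0.5001; θ_2 = 59.9903° (elbow-up)
β = atan2(-6.0626,9.5004) = -32.5434°; ψ = atan2(6.0616,9.5010) = 32.5376°
θ_1 = β − ψ = -65.0810°
θ_3 = φ − θ_1 − θ_2 = 170.0907° (wrapped to (-180°,180°])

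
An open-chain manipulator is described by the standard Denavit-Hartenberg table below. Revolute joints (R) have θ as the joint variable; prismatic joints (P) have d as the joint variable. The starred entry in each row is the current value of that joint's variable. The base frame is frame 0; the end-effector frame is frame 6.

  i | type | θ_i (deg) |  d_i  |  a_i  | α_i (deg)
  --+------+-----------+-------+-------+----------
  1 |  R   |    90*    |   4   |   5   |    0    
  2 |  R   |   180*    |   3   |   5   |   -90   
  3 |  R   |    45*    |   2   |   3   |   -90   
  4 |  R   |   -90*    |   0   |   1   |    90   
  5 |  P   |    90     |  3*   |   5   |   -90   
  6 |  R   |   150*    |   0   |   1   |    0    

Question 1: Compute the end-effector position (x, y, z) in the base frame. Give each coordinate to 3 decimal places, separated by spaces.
after link 1: o_1 = (0.0000, 5.0000, 4.0000)
after link 2: o_2 = (-0.0000, 0.0000, 7.0000)
after link 3: o_3 = (2.0000, -2.1213, 4.8787)
after link 4: o_4 = (3.0000, -2.1213, 4.8787)
after link 5: o_5 = (3.0000, 3.5355, 3.4645)
after link 6: o_6 = (3.0000, 2.5696, 3.7233)

3.000 2.570 3.723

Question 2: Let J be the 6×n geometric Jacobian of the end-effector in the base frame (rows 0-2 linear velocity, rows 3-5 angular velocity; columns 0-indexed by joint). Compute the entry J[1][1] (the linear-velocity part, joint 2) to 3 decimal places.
axis z_1 = (0.0000,0.0000,1.0000); lever o_n−o_1 = (3.0000,-2.4304,-0.2767)
cross product → J_v[:, 1] = (2.4304,3.0000,-0.0000)
J_ω[:, 1] = z_1
entry J[1][1] = 3.0000

3.000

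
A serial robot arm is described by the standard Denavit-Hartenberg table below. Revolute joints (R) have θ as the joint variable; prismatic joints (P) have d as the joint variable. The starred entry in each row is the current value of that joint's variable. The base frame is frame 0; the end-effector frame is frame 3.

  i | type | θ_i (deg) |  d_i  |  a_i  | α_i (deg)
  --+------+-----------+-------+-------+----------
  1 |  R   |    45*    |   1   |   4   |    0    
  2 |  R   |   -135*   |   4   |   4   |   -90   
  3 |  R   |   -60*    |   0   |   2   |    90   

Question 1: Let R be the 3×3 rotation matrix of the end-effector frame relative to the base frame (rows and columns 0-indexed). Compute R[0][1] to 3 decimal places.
1.000

End-effector y-axis (col 1 of R) = (1.0000,-0.0000,0.0000)
R[0][1] = 1.0000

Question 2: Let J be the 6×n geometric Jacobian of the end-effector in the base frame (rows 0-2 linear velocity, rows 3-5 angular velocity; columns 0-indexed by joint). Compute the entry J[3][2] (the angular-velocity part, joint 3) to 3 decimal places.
axis z_2 = (1.0000,0.0000,0.0000); lever o_n−o_2 = (0.0000,-1.0000,1.7321)
cross product → J_v[:, 2] = (0.0000,-1.7321,-1.0000)
J_ω[:, 2] = z_2
entry J[3][2] = 1.0000

1.000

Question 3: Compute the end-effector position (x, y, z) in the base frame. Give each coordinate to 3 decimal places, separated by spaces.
after link 1: o_1 = (2.8284, 2.8284, 1.0000)
after link 2: o_2 = (2.8284, -1.1716, 5.0000)
after link 3: o_3 = (2.8284, -2.1716, 6.7321)

2.828 -2.172 6.732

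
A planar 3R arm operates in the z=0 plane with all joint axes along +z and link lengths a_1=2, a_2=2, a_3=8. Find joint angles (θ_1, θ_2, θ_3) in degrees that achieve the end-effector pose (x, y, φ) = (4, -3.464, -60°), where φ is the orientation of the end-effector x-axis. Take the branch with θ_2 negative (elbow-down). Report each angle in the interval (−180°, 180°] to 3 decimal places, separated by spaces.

wrist centre = target − a_3·(cos φ, sin φ) = (-0.0000, 3.4642)
cos θ_2 = (12.0007−2²−2²)/(2·2·2) = 0.5001; θ_2 = -59.9942° (elbow-down)
β = atan2(3.4642,-0.0000) = 90.0000°; ψ = atan2(-1.7319,3.0002) = -29.9971°
θ_1 = β − ψ = 119.9971°
θ_3 = φ − θ_1 − θ_2 = -120.0029° (wrapped to (-180°,180°])

119.997 -59.994 -120.003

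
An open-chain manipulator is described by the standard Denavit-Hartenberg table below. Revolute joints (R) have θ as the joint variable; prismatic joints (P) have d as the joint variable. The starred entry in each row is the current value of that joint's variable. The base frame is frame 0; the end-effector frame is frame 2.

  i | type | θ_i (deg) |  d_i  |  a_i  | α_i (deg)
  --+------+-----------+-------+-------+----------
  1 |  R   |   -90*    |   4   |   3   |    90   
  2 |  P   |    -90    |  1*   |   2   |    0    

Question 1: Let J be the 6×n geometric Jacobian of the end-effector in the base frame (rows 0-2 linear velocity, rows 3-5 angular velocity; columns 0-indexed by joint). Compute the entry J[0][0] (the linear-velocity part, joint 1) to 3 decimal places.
3.000

axis z_0 = ẑ; lever o_n−o_0 = (-1.0000,-3.0000,2.0000)
cross product → J_v[:, 0] = (3.0000,-1.0000,0.0000)
J_ω[:, 0] = z_0
entry J[0][0] = 3.0000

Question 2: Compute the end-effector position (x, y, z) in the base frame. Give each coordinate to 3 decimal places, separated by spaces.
-1.000 -3.000 2.000

after link 1: o_1 = (0.0000, -3.0000, 4.0000)
after link 2: o_2 = (-1.0000, -3.0000, 2.0000)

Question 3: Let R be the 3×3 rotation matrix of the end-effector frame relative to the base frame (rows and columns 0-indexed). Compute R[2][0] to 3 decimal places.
End-effector x-axis (col 0 of R) = (-0.0000,-0.0000,-1.0000)
R[2][0] = -1.0000

-1.000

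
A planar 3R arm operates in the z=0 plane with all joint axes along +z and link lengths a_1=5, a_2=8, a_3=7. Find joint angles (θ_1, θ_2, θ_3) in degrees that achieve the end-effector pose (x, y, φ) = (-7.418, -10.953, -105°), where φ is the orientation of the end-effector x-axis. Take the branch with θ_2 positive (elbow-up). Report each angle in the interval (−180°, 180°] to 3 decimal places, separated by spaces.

134.996 120.001 0.003

wrist centre = target − a_3·(cos φ, sin φ) = (-5.6063, -4.1915)
cos θ_2 = (48.9991−5²−8²)/(2·5·8) = -0.5000; θ_2 = 120.0008° (elbow-up)
β = atan2(-4.1915,-5.6063) = -143.2164°; ψ = atan2(6.9281,0.9999) = 81.7875°
θ_1 = β − ψ = -225.0039°
θ_3 = φ − θ_1 − θ_2 = 0.0031° (wrapped to (-180°,180°])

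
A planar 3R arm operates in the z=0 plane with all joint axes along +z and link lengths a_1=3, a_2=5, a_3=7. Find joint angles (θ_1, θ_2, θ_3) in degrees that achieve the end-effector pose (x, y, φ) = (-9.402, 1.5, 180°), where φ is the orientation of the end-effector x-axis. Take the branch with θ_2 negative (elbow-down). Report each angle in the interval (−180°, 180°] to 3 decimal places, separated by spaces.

-93.971 -149.999 63.969

wrist centre = target − a_3·(cos φ, sin φ) = (-2.4020, 1.5000)
cos θ_2 = (8.0196−3²−5²)/(2·3·5) = -0.8660; θ_2 = -149.9986° (elbow-down)
β = atan2(1.5000,-2.4020) = 148.0161°; ψ = atan2(-2.5001,-1.3301) = -118.0132°
θ_1 = β − ψ = 266.0292°
θ_3 = φ − θ_1 − θ_2 = 63.9694° (wrapped to (-180°,180°])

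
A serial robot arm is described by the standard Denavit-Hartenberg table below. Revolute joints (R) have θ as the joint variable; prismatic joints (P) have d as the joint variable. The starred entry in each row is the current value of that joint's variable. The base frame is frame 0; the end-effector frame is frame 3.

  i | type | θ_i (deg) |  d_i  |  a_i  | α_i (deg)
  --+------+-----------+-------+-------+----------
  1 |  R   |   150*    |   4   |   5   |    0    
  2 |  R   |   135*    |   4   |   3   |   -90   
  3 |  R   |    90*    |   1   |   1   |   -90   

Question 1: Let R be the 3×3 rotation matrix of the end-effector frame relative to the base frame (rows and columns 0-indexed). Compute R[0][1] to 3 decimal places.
End-effector y-axis (col 1 of R) = (-0.9659,-0.2588,-0.0000)
R[0][1] = -0.9659

-0.966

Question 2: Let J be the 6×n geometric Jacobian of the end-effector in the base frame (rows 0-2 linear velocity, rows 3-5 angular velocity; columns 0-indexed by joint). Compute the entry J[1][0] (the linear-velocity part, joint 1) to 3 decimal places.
axis z_0 = ẑ; lever o_n−o_0 = (-2.5877,-0.1390,7.0000)
cross product → J_v[:, 0] = (0.1390,-2.5877,0.0000)
J_ω[:, 0] = z_0
entry J[1][0] = -2.5877

-2.588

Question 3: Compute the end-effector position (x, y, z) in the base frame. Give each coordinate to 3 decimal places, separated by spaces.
-2.588 -0.139 7.000

after link 1: o_1 = (-4.3301, 2.5000, 4.0000)
after link 2: o_2 = (-3.5537, -0.3978, 8.0000)
after link 3: o_3 = (-2.5877, -0.1390, 7.0000)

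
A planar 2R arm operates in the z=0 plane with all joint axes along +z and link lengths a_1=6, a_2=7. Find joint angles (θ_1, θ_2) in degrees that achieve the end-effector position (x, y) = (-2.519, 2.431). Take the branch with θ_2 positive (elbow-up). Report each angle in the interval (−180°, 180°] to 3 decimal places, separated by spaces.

cos θ_2 = (12.2551−6²−7²)/(2·6·7) = -0.8660; θ_2 = 149.9983° (elbow-up)
β = atan2(2.4310,-2.5190) = 136.0185°; ψ = atan2(3.5002,-0.0621) = 91.0160°
θ_1 = β − ψ = 45.0025°

45.002 149.998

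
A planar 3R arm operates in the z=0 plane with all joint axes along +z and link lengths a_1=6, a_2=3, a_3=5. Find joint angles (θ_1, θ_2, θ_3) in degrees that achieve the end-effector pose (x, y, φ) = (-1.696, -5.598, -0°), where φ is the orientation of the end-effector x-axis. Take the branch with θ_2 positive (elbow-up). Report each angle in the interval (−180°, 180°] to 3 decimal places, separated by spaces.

-150.003 30.009 119.994

wrist centre = target − a_3·(cos φ, sin φ) = (-6.6960, -5.5980)
cos θ_2 = (76.1740−6²−3²)/(2·6·3) = 0.8659; θ_2 = 30.0092° (elbow-up)
β = atan2(-5.5980,-6.6960) = -140.1037°; ψ = atan2(1.5004,8.5978) = 9.8991°
θ_1 = β − ψ = -150.0027°
θ_3 = φ − θ_1 − θ_2 = 119.9935° (wrapped to (-180°,180°])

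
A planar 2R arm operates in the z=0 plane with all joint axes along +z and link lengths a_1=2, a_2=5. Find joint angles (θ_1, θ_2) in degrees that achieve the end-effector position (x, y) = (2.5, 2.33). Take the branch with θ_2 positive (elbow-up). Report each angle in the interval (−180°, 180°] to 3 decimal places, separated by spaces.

-90.006 150.003

cos θ_2 = (11.6789−2²−5²)/(2·2·5) = -0.8661; θ_2 = 150.0034° (elbow-up)
β = atan2(2.3300,2.5000) = 42.9842°; ψ = atan2(2.4997,-2.3303) = 132.9905°
θ_1 = β − ψ = -90.0063°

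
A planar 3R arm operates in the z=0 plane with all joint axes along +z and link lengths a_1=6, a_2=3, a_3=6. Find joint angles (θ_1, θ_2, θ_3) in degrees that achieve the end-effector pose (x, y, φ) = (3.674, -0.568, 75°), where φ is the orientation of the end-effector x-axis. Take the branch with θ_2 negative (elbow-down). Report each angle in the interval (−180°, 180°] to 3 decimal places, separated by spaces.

-44.999 -90.010 -149.991

wrist centre = target − a_3·(cos φ, sin φ) = (2.1211, -6.3636)
cos θ_2 = (44.9938−6²−3²)/(2·6·3) = -0.0002; θ_2 = -90.0098° (elbow-down)
β = atan2(-6.3636,2.1211) = -71.5659°; ψ = atan2(-3.0000,5.9995) = -26.5670°
θ_1 = β − ψ = -44.9988°
θ_3 = φ − θ_1 − θ_2 = -149.9913° (wrapped to (-180°,180°])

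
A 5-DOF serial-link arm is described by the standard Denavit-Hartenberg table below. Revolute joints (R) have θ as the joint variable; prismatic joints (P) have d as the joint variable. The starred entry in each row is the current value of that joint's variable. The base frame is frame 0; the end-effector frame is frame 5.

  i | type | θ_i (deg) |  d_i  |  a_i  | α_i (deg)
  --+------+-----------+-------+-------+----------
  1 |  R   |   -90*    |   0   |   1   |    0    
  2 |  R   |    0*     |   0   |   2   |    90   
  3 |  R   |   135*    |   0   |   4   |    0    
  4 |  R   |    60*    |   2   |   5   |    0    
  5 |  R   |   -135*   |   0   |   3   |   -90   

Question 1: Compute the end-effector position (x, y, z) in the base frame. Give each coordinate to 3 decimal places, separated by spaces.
after link 1: o_1 = (0.0000, -1.0000, 0.0000)
after link 2: o_2 = (0.0000, -3.0000, 0.0000)
after link 3: o_3 = (0.0000, -0.1716, 2.8284)
after link 4: o_4 = (-2.0000, 4.6581, 1.5343)
after link 5: o_5 = (-2.0000, 3.1581, 4.1324)

-2.000 3.158 4.132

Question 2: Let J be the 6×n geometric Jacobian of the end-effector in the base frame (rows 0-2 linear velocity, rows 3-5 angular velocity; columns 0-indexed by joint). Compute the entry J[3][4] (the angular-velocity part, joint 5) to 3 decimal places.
-1.000

axis z_4 = (-1.0000,-0.0000,0.0000); lever o_n−o_4 = (0.0000,-1.5000,2.5981)
cross product → J_v[:, 4] = (-0.0000,2.5981,1.5000)
J_ω[:, 4] = z_4
entry J[3][4] = -1.0000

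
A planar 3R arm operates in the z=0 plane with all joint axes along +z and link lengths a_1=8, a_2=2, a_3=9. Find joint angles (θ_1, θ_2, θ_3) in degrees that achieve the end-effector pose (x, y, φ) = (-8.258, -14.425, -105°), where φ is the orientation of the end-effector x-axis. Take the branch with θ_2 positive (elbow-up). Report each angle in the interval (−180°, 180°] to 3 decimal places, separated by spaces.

wrist centre = target − a_3·(cos φ, sin φ) = (-5.9286, -5.7317)
cos θ_2 = (68.0007−8²−2²)/(2·8·2) = 0.0000; θ_2 = 89.9988° (elbow-up)
β = atan2(-5.7317,-5.9286) = -135.9677°; ψ = atan2(2.0000,8.0000) = 14.0362°
θ_1 = β − ψ = -150.0039°
θ_3 = φ − θ_1 − θ_2 = -44.9949° (wrapped to (-180°,180°])

-150.004 89.999 -44.995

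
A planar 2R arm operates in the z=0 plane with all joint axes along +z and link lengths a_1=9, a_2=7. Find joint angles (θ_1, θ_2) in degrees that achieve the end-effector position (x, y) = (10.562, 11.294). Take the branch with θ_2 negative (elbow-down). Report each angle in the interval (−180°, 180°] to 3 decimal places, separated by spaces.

cos θ_2 = (239.1103−9²−7²)/(2·9·7) = 0.8660; θ_2 = -30.0081° (elbow-down)
β = atan2(11.2940,10.5620) = 46.9182°; ψ = atan2(-3.5009,15.0617) = -13.0852°
θ_1 = β − ψ = 60.0034°

60.003 -30.008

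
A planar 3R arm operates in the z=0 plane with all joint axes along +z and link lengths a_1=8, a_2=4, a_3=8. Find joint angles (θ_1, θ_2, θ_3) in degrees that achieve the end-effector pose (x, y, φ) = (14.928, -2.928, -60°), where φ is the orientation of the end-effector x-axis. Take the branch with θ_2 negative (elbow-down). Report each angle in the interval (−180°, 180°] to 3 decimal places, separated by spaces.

wrist centre = target − a_3·(cos φ, sin φ) = (10.9280, 4.0002)
cos θ_2 = (135.4228−8²−4²)/(2·8·4) = 0.8660; θ_2 = -30.0050° (elbow-down)
β = atan2(4.0002,10.9280) = 20.1052°; ψ = atan2(-2.0003,11.4639) = -9.8977°
θ_1 = β − ψ = 30.0029°
θ_3 = φ − θ_1 − θ_2 = -59.9979° (wrapped to (-180°,180°])

30.003 -30.005 -59.998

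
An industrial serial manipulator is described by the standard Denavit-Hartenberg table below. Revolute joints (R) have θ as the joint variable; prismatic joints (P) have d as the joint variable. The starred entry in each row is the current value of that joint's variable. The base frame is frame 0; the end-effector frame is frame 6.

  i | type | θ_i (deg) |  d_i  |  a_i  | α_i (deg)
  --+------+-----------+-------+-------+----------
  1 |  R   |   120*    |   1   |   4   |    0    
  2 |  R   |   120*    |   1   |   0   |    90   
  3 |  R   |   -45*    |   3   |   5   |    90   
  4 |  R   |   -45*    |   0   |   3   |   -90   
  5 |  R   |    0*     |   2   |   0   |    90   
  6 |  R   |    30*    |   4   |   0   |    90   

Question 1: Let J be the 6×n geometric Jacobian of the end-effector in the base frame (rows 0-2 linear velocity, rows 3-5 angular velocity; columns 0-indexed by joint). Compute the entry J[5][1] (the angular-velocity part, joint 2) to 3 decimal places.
axis z_1 = (0.0000,0.0000,1.0000); lever o_n−o_1 = (-3.5893,-1.6310,-7.8640)
cross product → J_v[:, 1] = (1.6310,-3.5893,0.0000)
J_ω[:, 1] = z_1
entry J[5][1] = 1.0000

1.000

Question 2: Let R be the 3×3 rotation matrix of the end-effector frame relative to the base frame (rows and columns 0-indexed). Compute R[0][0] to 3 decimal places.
-0.117

End-effector x-axis (col 0 of R) = (-0.1174,-0.7209,-0.6830)
R[0][0] = -0.1174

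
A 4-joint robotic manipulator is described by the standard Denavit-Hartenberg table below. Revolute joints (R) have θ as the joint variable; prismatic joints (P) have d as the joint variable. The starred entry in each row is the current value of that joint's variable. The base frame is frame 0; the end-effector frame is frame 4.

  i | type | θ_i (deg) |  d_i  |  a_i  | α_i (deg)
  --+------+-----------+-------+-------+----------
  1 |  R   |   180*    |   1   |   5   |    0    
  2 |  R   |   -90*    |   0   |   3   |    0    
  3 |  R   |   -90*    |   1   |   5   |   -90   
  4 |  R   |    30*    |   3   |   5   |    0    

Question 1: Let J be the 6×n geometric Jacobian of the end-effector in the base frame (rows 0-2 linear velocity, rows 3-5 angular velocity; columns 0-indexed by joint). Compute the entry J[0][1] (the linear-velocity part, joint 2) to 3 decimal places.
axis z_1 = (0.0000,0.0000,1.0000); lever o_n−o_1 = (9.3301,6.0000,-1.5000)
cross product → J_v[:, 1] = (-6.0000,9.3301,0.0000)
J_ω[:, 1] = z_1
entry J[0][1] = -6.0000

-6.000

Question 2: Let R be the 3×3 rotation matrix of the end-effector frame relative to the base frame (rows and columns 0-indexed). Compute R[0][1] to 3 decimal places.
End-effector y-axis (col 1 of R) = (-0.5000,0.0000,-0.8660)
R[0][1] = -0.5000

-0.500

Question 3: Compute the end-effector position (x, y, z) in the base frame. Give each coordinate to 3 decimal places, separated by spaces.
4.330 6.000 -0.500

after link 1: o_1 = (-5.0000, 0.0000, 1.0000)
after link 2: o_2 = (-5.0000, 3.0000, 1.0000)
after link 3: o_3 = (0.0000, 3.0000, 2.0000)
after link 4: o_4 = (4.3301, 6.0000, -0.5000)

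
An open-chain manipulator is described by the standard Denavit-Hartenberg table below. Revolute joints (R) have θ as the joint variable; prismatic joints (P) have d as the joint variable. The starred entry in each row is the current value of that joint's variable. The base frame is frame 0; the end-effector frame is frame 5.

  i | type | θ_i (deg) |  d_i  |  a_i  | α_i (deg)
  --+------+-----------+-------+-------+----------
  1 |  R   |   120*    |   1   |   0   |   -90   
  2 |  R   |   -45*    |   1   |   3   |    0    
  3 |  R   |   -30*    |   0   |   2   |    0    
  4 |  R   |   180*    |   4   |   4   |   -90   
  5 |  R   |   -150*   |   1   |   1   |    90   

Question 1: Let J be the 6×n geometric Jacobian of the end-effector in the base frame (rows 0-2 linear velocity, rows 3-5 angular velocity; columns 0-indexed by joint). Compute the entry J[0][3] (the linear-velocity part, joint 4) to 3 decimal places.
1.384

axis z_3 = (-0.8660,-0.5000,0.0000); lever o_n−o_3 = (-3.0086,-3.7890,-2.7684)
cross product → J_v[:, 3] = (1.3842,-2.3975,1.7771)
J_ω[:, 3] = z_3
entry J[0][3] = 1.3842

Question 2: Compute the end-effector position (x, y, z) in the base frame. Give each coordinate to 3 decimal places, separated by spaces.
-5.194 -2.004 2.285

after link 1: o_1 = (0.0000, 0.0000, 1.0000)
after link 2: o_2 = (-1.9267, 1.3371, 3.1213)
after link 3: o_3 = (-2.1855, 1.7854, 5.0532)
after link 4: o_4 = (-5.1320, -1.1112, 1.1895)
after link 5: o_5 = (-5.1941, -2.0036, 2.2848)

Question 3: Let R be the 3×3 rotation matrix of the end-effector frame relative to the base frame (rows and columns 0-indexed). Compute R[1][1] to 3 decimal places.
-0.837

End-effector y-axis (col 1 of R) = (0.4830,-0.8365,0.2588)
R[1][1] = -0.8365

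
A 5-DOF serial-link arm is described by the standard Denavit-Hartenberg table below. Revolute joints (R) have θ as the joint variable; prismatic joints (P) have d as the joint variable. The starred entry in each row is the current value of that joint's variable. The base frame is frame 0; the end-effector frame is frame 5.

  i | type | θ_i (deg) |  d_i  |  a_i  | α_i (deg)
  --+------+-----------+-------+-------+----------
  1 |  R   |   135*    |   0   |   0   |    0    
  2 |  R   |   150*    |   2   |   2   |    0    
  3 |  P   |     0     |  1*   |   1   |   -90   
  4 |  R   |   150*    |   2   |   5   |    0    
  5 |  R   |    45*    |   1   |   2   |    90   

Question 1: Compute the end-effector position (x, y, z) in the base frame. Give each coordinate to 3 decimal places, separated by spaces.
2.054 3.927 1.018

after link 1: o_1 = (0.0000, 0.0000, 0.0000)
after link 2: o_2 = (0.5176, -1.9319, 2.0000)
after link 3: o_3 = (0.7765, -2.8978, 3.0000)
after link 4: o_4 = (1.5876, 1.8024, 0.5000)
after link 5: o_5 = (2.0535, 3.9273, 1.0176)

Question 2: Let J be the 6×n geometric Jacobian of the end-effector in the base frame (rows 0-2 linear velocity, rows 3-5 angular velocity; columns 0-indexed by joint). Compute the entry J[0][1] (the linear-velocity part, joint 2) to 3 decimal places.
-3.927

axis z_1 = (0.0000,0.0000,1.0000); lever o_n−o_1 = (2.0535,3.9273,1.0176)
cross product → J_v[:, 1] = (-3.9273,2.0535,0.0000)
J_ω[:, 1] = z_1
entry J[0][1] = -3.9273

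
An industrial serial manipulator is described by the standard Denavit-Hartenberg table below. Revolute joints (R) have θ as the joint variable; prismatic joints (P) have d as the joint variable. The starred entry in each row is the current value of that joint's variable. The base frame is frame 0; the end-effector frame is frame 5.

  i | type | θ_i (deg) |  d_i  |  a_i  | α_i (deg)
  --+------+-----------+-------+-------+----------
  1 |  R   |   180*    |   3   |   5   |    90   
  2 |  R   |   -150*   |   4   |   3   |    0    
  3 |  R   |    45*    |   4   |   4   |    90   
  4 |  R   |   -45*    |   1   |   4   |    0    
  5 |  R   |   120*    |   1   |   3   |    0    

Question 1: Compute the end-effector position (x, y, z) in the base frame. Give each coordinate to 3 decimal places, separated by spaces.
after link 1: o_1 = (-5.0000, 0.0000, 3.0000)
after link 2: o_2 = (-2.4019, 4.0000, 1.5000)
after link 3: o_3 = (-1.3666, 8.0000, -2.3637)
after link 4: o_4 = (0.3313, 5.1716, -4.8369)
after link 5: o_5 = (1.4982, 8.0694, -5.3281)

1.498 8.069 -5.328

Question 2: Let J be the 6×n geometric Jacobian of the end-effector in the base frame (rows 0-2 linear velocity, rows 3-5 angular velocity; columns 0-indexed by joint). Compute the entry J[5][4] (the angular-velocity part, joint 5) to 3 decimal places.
axis z_4 = (0.9659,-0.0000,0.2588); lever o_n−o_4 = (1.1669,2.8978,-0.4912)
cross product → J_v[:, 4] = (-0.7500,0.7765,2.7990)
J_ω[:, 4] = z_4
entry J[5][4] = 0.2588

0.259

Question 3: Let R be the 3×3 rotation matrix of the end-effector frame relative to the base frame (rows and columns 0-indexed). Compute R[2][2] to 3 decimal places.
0.259

End-effector z-axis (col 2 of R) = (0.9659,-0.0000,0.2588)
R[2][2] = 0.2588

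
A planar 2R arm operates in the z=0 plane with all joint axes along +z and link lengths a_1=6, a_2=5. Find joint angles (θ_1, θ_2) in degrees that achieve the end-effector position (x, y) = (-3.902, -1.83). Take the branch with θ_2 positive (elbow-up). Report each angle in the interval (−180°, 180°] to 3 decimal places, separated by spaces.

150.005 134.999

cos θ_2 = (18.5745−6²−5²)/(2·6·5) = -0.7071; θ_2 = 134.9988° (elbow-up)
β = atan2(-1.8300,-3.9020) = -154.8739°; ψ = atan2(3.5356,2.4645) = 55.1211°
θ_1 = β − ψ = -209.9950°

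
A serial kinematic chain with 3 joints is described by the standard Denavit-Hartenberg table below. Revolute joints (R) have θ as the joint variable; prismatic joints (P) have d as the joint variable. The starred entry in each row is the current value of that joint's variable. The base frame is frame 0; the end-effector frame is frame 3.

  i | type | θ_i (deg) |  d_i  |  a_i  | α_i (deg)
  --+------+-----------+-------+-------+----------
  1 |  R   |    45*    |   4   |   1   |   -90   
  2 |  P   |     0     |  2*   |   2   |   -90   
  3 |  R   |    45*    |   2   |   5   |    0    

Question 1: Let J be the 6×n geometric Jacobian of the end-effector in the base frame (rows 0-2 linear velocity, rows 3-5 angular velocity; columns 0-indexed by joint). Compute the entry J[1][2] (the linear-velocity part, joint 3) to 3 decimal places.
-5.000

axis z_2 = (-0.0000,0.0000,-1.0000); lever o_n−o_2 = (5.0000,0.0000,-2.0000)
cross product → J_v[:, 2] = (-0.0000,-5.0000,-0.0000)
J_ω[:, 2] = z_2
entry J[1][2] = -5.0000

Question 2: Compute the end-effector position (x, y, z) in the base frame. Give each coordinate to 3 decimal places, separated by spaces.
5.707 3.536 2.000

after link 1: o_1 = (0.7071, 0.7071, 4.0000)
after link 2: o_2 = (0.7071, 3.5355, 4.0000)
after link 3: o_3 = (5.7071, 3.5355, 2.0000)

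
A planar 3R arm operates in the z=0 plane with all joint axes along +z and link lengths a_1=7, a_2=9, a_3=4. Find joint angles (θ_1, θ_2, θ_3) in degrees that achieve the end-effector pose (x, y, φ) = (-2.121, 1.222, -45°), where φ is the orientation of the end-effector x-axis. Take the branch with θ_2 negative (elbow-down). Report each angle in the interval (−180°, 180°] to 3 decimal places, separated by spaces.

wrist centre = target − a_3·(cos φ, sin φ) = (-4.9494, 4.0504)
cos θ_2 = (40.9028−7²−9²)/(2·7·9) = -0.7071; θ_2 = -135.0011° (elbow-down)
β = atan2(4.0504,-4.9494) = 140.7044°; ψ = atan2(-6.3638,0.6359) = -84.2936°
θ_1 = β − ψ = 224.9980°
θ_3 = φ − θ_1 − θ_2 = -134.9968° (wrapped to (-180°,180°])

-135.002 -135.001 -134.997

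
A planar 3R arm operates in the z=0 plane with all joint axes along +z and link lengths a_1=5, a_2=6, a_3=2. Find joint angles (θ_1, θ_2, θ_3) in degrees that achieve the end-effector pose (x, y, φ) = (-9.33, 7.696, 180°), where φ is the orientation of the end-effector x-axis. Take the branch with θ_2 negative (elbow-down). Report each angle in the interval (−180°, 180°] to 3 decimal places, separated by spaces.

wrist centre = target − a_3·(cos φ, sin φ) = (-7.3300, 7.6960)
cos θ_2 = (112.9573−5²−6²)/(2·5·6) = 0.8660; θ_2 = -30.0080° (elbow-down)
β = atan2(7.6960,-7.3300) = 133.6047°; ψ = atan2(-3.0007,10.1957) = -16.3998°
θ_1 = β − ψ = 150.0045°
θ_3 = φ − θ_1 − θ_2 = 60.0036° (wrapped to (-180°,180°])

150.004 -30.008 60.004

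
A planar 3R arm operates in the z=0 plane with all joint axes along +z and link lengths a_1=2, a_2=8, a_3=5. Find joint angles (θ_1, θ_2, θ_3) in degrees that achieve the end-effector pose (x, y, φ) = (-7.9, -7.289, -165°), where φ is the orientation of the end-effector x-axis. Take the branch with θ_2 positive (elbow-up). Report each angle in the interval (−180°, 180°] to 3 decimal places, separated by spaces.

119.980 135.017 -59.997

wrist centre = target − a_3·(cos φ, sin φ) = (-3.0704, -5.9949)
cos θ_2 = (45.3661−2²−8²)/(2·2·8) = -0.7073; θ_2 = 135.0165° (elbow-up)
β = atan2(-5.9949,-3.0704) = -117.1199°; ψ = atan2(5.6552,-3.6585) = 122.8997°
θ_1 = β − ψ = -240.0196°
θ_3 = φ − θ_1 − θ_2 = -59.9970° (wrapped to (-180°,180°])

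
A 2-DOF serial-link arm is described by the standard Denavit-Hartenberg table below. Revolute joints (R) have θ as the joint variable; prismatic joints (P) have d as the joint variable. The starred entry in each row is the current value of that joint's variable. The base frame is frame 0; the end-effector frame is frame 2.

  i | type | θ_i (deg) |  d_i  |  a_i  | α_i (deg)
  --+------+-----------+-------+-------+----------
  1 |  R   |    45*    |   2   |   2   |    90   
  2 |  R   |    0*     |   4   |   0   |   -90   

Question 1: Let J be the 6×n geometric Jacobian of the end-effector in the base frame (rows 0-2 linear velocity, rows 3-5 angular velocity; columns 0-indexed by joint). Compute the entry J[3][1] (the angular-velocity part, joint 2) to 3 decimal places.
axis z_1 = (0.7071,-0.7071,0.0000); lever o_n−o_1 = (2.8284,-2.8284,0.0000)
cross product → J_v[:, 1] = (-0.0000,-0.0000,0.0000)
J_ω[:, 1] = z_1
entry J[3][1] = 0.7071

0.707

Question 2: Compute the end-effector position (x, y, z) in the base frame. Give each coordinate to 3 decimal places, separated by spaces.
after link 1: o_1 = (1.4142, 1.4142, 2.0000)
after link 2: o_2 = (4.2426, -1.4142, 2.0000)

4.243 -1.414 2.000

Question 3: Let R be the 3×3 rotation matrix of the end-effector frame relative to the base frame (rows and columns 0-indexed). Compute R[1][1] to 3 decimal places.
End-effector y-axis (col 1 of R) = (-0.7071,0.7071,0.0000)
R[1][1] = 0.7071

0.707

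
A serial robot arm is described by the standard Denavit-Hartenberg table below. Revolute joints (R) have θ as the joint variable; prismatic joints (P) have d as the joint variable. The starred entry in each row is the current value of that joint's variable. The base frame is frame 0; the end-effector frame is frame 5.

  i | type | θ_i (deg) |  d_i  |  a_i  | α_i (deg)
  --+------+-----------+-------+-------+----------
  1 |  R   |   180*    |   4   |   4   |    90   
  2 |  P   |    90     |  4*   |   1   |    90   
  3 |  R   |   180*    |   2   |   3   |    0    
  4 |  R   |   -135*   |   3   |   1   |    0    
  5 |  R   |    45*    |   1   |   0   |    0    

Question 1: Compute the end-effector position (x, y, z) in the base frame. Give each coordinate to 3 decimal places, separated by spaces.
-10.000 4.707 2.707

after link 1: o_1 = (-4.0000, 0.0000, 4.0000)
after link 2: o_2 = (-4.0000, 4.0000, 5.0000)
after link 3: o_3 = (-6.0000, 4.0000, 2.0000)
after link 4: o_4 = (-9.0000, 4.7071, 2.7071)
after link 5: o_5 = (-10.0000, 4.7071, 2.7071)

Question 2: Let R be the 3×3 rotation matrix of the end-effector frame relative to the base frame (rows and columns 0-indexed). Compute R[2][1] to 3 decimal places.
End-effector y-axis (col 1 of R) = (0.0000,0.0000,-1.0000)
R[2][1] = -1.0000

-1.000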